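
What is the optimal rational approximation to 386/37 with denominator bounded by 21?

Expand x = 386/37 as a continued fraction with the Euclidean algorithm:
  386 = 10*37 + 16, so a_0 = 10.
  37 = 2*16 + 5, so a_1 = 2.
  16 = 3*5 + 1, so a_2 = 3.
  5 = 5*1 + 0, so a_3 = 5.
so x = [10; 2, 3, 5].
Convergents (p_i = a_i*p_{i-1} + p_{i-2}, q_i = a_i*q_{i-1} + q_{i-2} with p_{-2}=0, p_{-1}=1, q_{-2}=1, q_{-1}=0), until the denominator exceeds 21:
  i=0: a_0=10, p_0 = 10*1 + 0 = 10, q_0 = 10*0 + 1 = 1.
  i=1: a_1=2, p_1 = 2*10 + 1 = 21, q_1 = 2*1 + 0 = 2.
  i=2: a_2=3, p_2 = 3*21 + 10 = 73, q_2 = 3*2 + 1 = 7.
  i=3: a_3=5, p_3 = 5*73 + 21 = 386, q_3 = 5*7 + 2 = 37.
q_3 = 37 > 21, so the last convergent with denominator <= 21 is p_2/q_2 = 73/7.
The closest fraction with denominator <= 21 is either p_2/q_2 or the intermediate fraction (k*p_2 + p_1)/(k*q_2 + q_1) with the largest k >= 1 whose denominator stays <= 21; these approach x as k grows, and every other convergent or intermediate fraction in range is farther away.
Largest k: floor((21 - q_1)/q_2) = floor((21 - 2)/7) = 2.
That gives (2*73 + 21)/(2*7 + 2) = 167/16.
Compare the errors: |x - 73/7| = |386*7 - 73*37|/(37*7) = 1/259, and |x - 167/16| = |386*16 - 167*37|/(37*16) = 3/592.
Cross-multiplying, 1*592 = 592 < 777 = 3*259, so 1/259 is smaller: the convergent 73/7 is closer to x than 167/16.

73/7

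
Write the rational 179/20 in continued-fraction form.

Run the Euclidean algorithm on 179 and 20; the successive quotients are the partial quotients a_0, a_1, ... (each step inverts the fractional part left over by the previous one):
  179 = 8*20 + 19, so a_0 = 8.
  20 = 1*19 + 1, so a_1 = 1.
  19 = 19*1 + 0, so a_2 = 19.
The remainder reaches 0 after 3 divisions, so the expansion has 3 partial quotients, read off in order.

[8; 1, 19]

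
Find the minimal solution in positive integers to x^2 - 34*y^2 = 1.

First expand sqrt(34) as a continued fraction. With x_i = (sqrt(34) + m_i)/d_i and (m_0, d_0) = (0, 1): a_0 = floor(sqrt(34)) = 5, since 5^2 = 25 <= 34 < 36 = 6^2.
Iterate m_{i+1} = d_i*a_i - m_i, d_{i+1} = (34 - m_{i+1}^2)/d_i, a_{i+1} = floor((a_0 + m_{i+1})/d_{i+1}):
  m_1 = 1*5 - 0 = 5, d_1 = (34 - 5^2)/1 = 9/1 = 9, a_1 = floor((5 + 5)/9) = 1.
  m_2 = 9*1 - 5 = 4, d_2 = (34 - 4^2)/9 = 18/9 = 2, a_2 = floor((5 + 4)/2) = 4.
  m_3 = 2*4 - 4 = 4, d_3 = (34 - 4^2)/2 = 18/2 = 9, a_3 = floor((5 + 4)/9) = 1.
  m_4 = 9*1 - 4 = 5, d_4 = (34 - 5^2)/9 = 9/9 = 1, a_4 = floor((5 + 5)/1) = 10.
  m_5 = 1*10 - 5 = 5, d_5 = (34 - 5^2)/1 = 9/1 = 9: (m_5, d_5) = (m_1, d_1) = (5, 9), so from here the quotients repeat a_1, ..., a_4; the period length is 4.
So sqrt(34) = [5; (1, 4, 1, 10)] with period length k = 4.
k is even, so the fundamental solution of x^2 - 34y^2 = 1 is (p_{k-1}, q_{k-1}) = (p_3, q_3); compute convergents through index 3.
Convergents (p_i = a_i*p_{i-1} + p_{i-2}, q_i = a_i*q_{i-1} + q_{i-2} with p_{-2}=0, p_{-1}=1, q_{-2}=1, q_{-1}=0):
  i=0: a_0=5, p_0 = 5*1 + 0 = 5, q_0 = 5*0 + 1 = 1.
  i=1: a_1=1, p_1 = 1*5 + 1 = 6, q_1 = 1*1 + 0 = 1.
  i=2: a_2=4, p_2 = 4*6 + 5 = 29, q_2 = 4*1 + 1 = 5.
  i=3: a_3=1, p_3 = 1*29 + 6 = 35, q_3 = 1*5 + 1 = 6.
Check: 35^2 - 34*6^2 = 1225 - 1224 = 1, so (x, y) = (35, 6) solves the equation, and by the theorem it is the least positive solution.

(x, y) = (35, 6)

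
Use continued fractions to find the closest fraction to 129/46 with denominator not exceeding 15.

Expand x = 129/46 as a continued fraction with the Euclidean algorithm:
  129 = 2*46 + 37, so a_0 = 2.
  46 = 1*37 + 9, so a_1 = 1.
  37 = 4*9 + 1, so a_2 = 4.
  9 = 9*1 + 0, so a_3 = 9.
so x = [2; 1, 4, 9].
Convergents (p_i = a_i*p_{i-1} + p_{i-2}, q_i = a_i*q_{i-1} + q_{i-2} with p_{-2}=0, p_{-1}=1, q_{-2}=1, q_{-1}=0), until the denominator exceeds 15:
  i=0: a_0=2, p_0 = 2*1 + 0 = 2, q_0 = 2*0 + 1 = 1.
  i=1: a_1=1, p_1 = 1*2 + 1 = 3, q_1 = 1*1 + 0 = 1.
  i=2: a_2=4, p_2 = 4*3 + 2 = 14, q_2 = 4*1 + 1 = 5.
  i=3: a_3=9, p_3 = 9*14 + 3 = 129, q_3 = 9*5 + 1 = 46.
q_3 = 46 > 15, so the last convergent with denominator <= 15 is p_2/q_2 = 14/5.
The closest fraction with denominator <= 15 is either p_2/q_2 or the intermediate fraction (k*p_2 + p_1)/(k*q_2 + q_1) with the largest k >= 1 whose denominator stays <= 15; these approach x as k grows, and every other convergent or intermediate fraction in range is farther away.
Largest k: floor((15 - q_1)/q_2) = floor((15 - 1)/5) = 2.
That gives (2*14 + 3)/(2*5 + 1) = 31/11.
Compare the errors: |x - 14/5| = |129*5 - 14*46|/(46*5) = 1/230, and |x - 31/11| = |129*11 - 31*46|/(46*11) = 7/506.
Cross-multiplying, 1*506 = 506 < 1610 = 7*230, so 1/230 is smaller: the convergent 14/5 is closer to x than 31/11.

14/5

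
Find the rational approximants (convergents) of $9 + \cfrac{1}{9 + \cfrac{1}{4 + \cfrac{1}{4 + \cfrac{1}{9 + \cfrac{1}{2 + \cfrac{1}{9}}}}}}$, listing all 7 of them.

Using the convergent recurrence p_i = a_i*p_{i-1} + p_{i-2}, q_i = a_i*q_{i-1} + q_{i-2} with p_{-2}=0, p_{-1}=1, q_{-2}=1, q_{-1}=0:
  i=0: a_0=9, p_0 = 9*1 + 0 = 9, q_0 = 9*0 + 1 = 1.
  i=1: a_1=9, p_1 = 9*9 + 1 = 82, q_1 = 9*1 + 0 = 9.
  i=2: a_2=4, p_2 = 4*82 + 9 = 337, q_2 = 4*9 + 1 = 37.
  i=3: a_3=4, p_3 = 4*337 + 82 = 1430, q_3 = 4*37 + 9 = 157.
  i=4: a_4=9, p_4 = 9*1430 + 337 = 13207, q_4 = 9*157 + 37 = 1450.
  i=5: a_5=2, p_5 = 2*13207 + 1430 = 27844, q_5 = 2*1450 + 157 = 3057.
  i=6: a_6=9, p_6 = 9*27844 + 13207 = 263803, q_6 = 9*3057 + 1450 = 28963.

9/1, 82/9, 337/37, 1430/157, 13207/1450, 27844/3057, 263803/28963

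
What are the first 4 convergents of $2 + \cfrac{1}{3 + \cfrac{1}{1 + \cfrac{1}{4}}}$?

2/1, 7/3, 9/4, 43/19

Using the convergent recurrence p_i = a_i*p_{i-1} + p_{i-2}, q_i = a_i*q_{i-1} + q_{i-2} with p_{-2}=0, p_{-1}=1, q_{-2}=1, q_{-1}=0:
  i=0: a_0=2, p_0 = 2*1 + 0 = 2, q_0 = 2*0 + 1 = 1.
  i=1: a_1=3, p_1 = 3*2 + 1 = 7, q_1 = 3*1 + 0 = 3.
  i=2: a_2=1, p_2 = 1*7 + 2 = 9, q_2 = 1*3 + 1 = 4.
  i=3: a_3=4, p_3 = 4*9 + 7 = 43, q_3 = 4*4 + 3 = 19.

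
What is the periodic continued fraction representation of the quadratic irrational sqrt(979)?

Write x_i = (sqrt(979) + m_i)/d_i with (m_0, d_0) = (0, 1). a_0 = floor(sqrt(979)) = 31, since 31^2 = 961 <= 979 < 1024 = 32^2.
Iterate m_{i+1} = d_i*a_i - m_i, d_{i+1} = (979 - m_{i+1}^2)/d_i, a_{i+1} = floor((a_0 + m_{i+1})/d_{i+1}):
  m_1 = 1*31 - 0 = 31, d_1 = (979 - 31^2)/1 = 18/1 = 18, a_1 = floor((31 + 31)/18) = 3.
  m_2 = 18*3 - 31 = 23, d_2 = (979 - 23^2)/18 = 450/18 = 25, a_2 = floor((31 + 23)/25) = 2.
  m_3 = 25*2 - 23 = 27, d_3 = (979 - 27^2)/25 = 250/25 = 10, a_3 = floor((31 + 27)/10) = 5.
  m_4 = 10*5 - 27 = 23, d_4 = (979 - 23^2)/10 = 450/10 = 45, a_4 = floor((31 + 23)/45) = 1.
  m_5 = 45*1 - 23 = 22, d_5 = (979 - 22^2)/45 = 495/45 = 11, a_5 = floor((31 + 22)/11) = 4.
  m_6 = 11*4 - 22 = 22, d_6 = (979 - 22^2)/11 = 495/11 = 45, a_6 = floor((31 + 22)/45) = 1.
  m_7 = 45*1 - 22 = 23, d_7 = (979 - 23^2)/45 = 450/45 = 10, a_7 = floor((31 + 23)/10) = 5.
  m_8 = 10*5 - 23 = 27, d_8 = (979 - 27^2)/10 = 250/10 = 25, a_8 = floor((31 + 27)/25) = 2.
  m_9 = 25*2 - 27 = 23, d_9 = (979 - 23^2)/25 = 450/25 = 18, a_9 = floor((31 + 23)/18) = 3.
  m_10 = 18*3 - 23 = 31, d_10 = (979 - 31^2)/18 = 18/18 = 1, a_10 = floor((31 + 31)/1) = 62.
  m_11 = 1*62 - 31 = 31, d_11 = (979 - 31^2)/1 = 18/1 = 18: (m_11, d_11) = (m_1, d_1) = (31, 18), so from here the quotients repeat a_1, ..., a_10; the period length is 10.
Hence the expansion of sqrt(979) is a_0 = 31 followed by the repeating block 3, 2, 5, 1, 4, 1, 5, 2, 3, 62 (period 10).

[31; (3, 2, 5, 1, 4, 1, 5, 2, 3, 62)]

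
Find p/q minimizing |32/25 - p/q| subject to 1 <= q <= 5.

Expand x = 32/25 as a continued fraction with the Euclidean algorithm:
  32 = 1*25 + 7, so a_0 = 1.
  25 = 3*7 + 4, so a_1 = 3.
  7 = 1*4 + 3, so a_2 = 1.
  4 = 1*3 + 1, so a_3 = 1.
  3 = 3*1 + 0, so a_4 = 3.
so x = [1; 3, 1, 1, 3].
Convergents (p_i = a_i*p_{i-1} + p_{i-2}, q_i = a_i*q_{i-1} + q_{i-2} with p_{-2}=0, p_{-1}=1, q_{-2}=1, q_{-1}=0), until the denominator exceeds 5:
  i=0: a_0=1, p_0 = 1*1 + 0 = 1, q_0 = 1*0 + 1 = 1.
  i=1: a_1=3, p_1 = 3*1 + 1 = 4, q_1 = 3*1 + 0 = 3.
  i=2: a_2=1, p_2 = 1*4 + 1 = 5, q_2 = 1*3 + 1 = 4.
  i=3: a_3=1, p_3 = 1*5 + 4 = 9, q_3 = 1*4 + 3 = 7.
q_3 = 7 > 5, so the last convergent with denominator <= 5 is p_2/q_2 = 5/4.
The closest fraction with denominator <= 5 is either p_2/q_2 or the intermediate fraction (k*p_2 + p_1)/(k*q_2 + q_1) with the largest k >= 1 whose denominator stays <= 5; these approach x as k grows, and every other convergent or intermediate fraction in range is farther away.
Largest k: floor((5 - q_1)/q_2) = floor((5 - 3)/4) = 0.
Since k = 0, no intermediate fraction beyond p_2/q_2 has denominator <= 5, so the convergent 5/4 is the closest (its error is |32*4 - 5*25|/(25*4) = 3/100).

5/4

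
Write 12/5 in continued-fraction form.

Run the Euclidean algorithm on 12 and 5; the successive quotients are the partial quotients a_0, a_1, ... (each step inverts the fractional part left over by the previous one):
  12 = 2*5 + 2, so a_0 = 2.
  5 = 2*2 + 1, so a_1 = 2.
  2 = 2*1 + 0, so a_2 = 2.
The remainder reaches 0 after 3 divisions, so the expansion has 3 partial quotients, read off in order.

[2; 2, 2]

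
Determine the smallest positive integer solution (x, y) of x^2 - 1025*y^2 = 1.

First expand sqrt(1025) as a continued fraction. With x_i = (sqrt(1025) + m_i)/d_i and (m_0, d_0) = (0, 1): a_0 = floor(sqrt(1025)) = 32, since 32^2 = 1024 <= 1025 < 1089 = 33^2.
Iterate m_{i+1} = d_i*a_i - m_i, d_{i+1} = (1025 - m_{i+1}^2)/d_i, a_{i+1} = floor((a_0 + m_{i+1})/d_{i+1}):
  m_1 = 1*32 - 0 = 32, d_1 = (1025 - 32^2)/1 = 1/1 = 1, a_1 = floor((32 + 32)/1) = 64.
  m_2 = 1*64 - 32 = 32, d_2 = (1025 - 32^2)/1 = 1/1 = 1: (m_2, d_2) = (m_1, d_1) = (32, 1), so from here the quotient a_1 repeats; the period length is 1.
So sqrt(1025) = [32; (64)] with period length k = 1.
k is odd, so (p_{k-1}, q_{k-1}) only solves x^2 - 1025y^2 = -1 and the fundamental solution of x^2 - 1025y^2 = 1 is (p_{2k-1}, q_{2k-1}) = (p_1, q_1); compute convergents through index 1, running through the period twice.
Convergents (p_i = a_i*p_{i-1} + p_{i-2}, q_i = a_i*q_{i-1} + q_{i-2} with p_{-2}=0, p_{-1}=1, q_{-2}=1, q_{-1}=0):
  i=0: a_0=32, p_0 = 32*1 + 0 = 32, q_0 = 32*0 + 1 = 1.
  i=1: a_1=64, p_1 = 64*32 + 1 = 2049, q_1 = 64*1 + 0 = 64.
Indeed p_0^2 - 1025*q_0^2 = 1024 - 1025 = -1, not +1.
Check: 2049^2 - 1025*64^2 = 4198401 - 4198400 = 1, so (x, y) = (2049, 64) solves the equation, and by the theorem it is the least positive solution.

(x, y) = (2049, 64)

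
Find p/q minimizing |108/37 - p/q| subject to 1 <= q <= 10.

Expand x = 108/37 as a continued fraction with the Euclidean algorithm:
  108 = 2*37 + 34, so a_0 = 2.
  37 = 1*34 + 3, so a_1 = 1.
  34 = 11*3 + 1, so a_2 = 11.
  3 = 3*1 + 0, so a_3 = 3.
so x = [2; 1, 11, 3].
Convergents (p_i = a_i*p_{i-1} + p_{i-2}, q_i = a_i*q_{i-1} + q_{i-2} with p_{-2}=0, p_{-1}=1, q_{-2}=1, q_{-1}=0), until the denominator exceeds 10:
  i=0: a_0=2, p_0 = 2*1 + 0 = 2, q_0 = 2*0 + 1 = 1.
  i=1: a_1=1, p_1 = 1*2 + 1 = 3, q_1 = 1*1 + 0 = 1.
  i=2: a_2=11, p_2 = 11*3 + 2 = 35, q_2 = 11*1 + 1 = 12.
q_2 = 12 > 10, so the last convergent with denominator <= 10 is p_1/q_1 = 3/1.
The closest fraction with denominator <= 10 is either p_1/q_1 or the intermediate fraction (k*p_1 + p_0)/(k*q_1 + q_0) with the largest k >= 1 whose denominator stays <= 10; these approach x as k grows, and every other convergent or intermediate fraction in range is farther away.
Largest k: floor((10 - q_0)/q_1) = floor((10 - 1)/1) = 9.
That gives (9*3 + 2)/(9*1 + 1) = 29/10.
Compare the errors: |x - 3/1| = |108*1 - 3*37|/(37*1) = 3/37, and |x - 29/10| = |108*10 - 29*37|/(37*10) = 7/370.
Cross-multiplying, 7*37 = 259 < 1110 = 3*370, so 7/370 is smaller: the intermediate fraction 29/10 is closer to x than 3/1.

29/10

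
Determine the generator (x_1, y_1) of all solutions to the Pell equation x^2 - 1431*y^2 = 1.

(x, y) = (1324, 35)

First expand sqrt(1431) as a continued fraction. With x_i = (sqrt(1431) + m_i)/d_i and (m_0, d_0) = (0, 1): a_0 = floor(sqrt(1431)) = 37, since 37^2 = 1369 <= 1431 < 1444 = 38^2.
Iterate m_{i+1} = d_i*a_i - m_i, d_{i+1} = (1431 - m_{i+1}^2)/d_i, a_{i+1} = floor((a_0 + m_{i+1})/d_{i+1}):
  m_1 = 1*37 - 0 = 37, d_1 = (1431 - 37^2)/1 = 62/1 = 62, a_1 = floor((37 + 37)/62) = 1.
  m_2 = 62*1 - 37 = 25, d_2 = (1431 - 25^2)/62 = 806/62 = 13, a_2 = floor((37 + 25)/13) = 4.
  m_3 = 13*4 - 25 = 27, d_3 = (1431 - 27^2)/13 = 702/13 = 54, a_3 = floor((37 + 27)/54) = 1.
  m_4 = 54*1 - 27 = 27, d_4 = (1431 - 27^2)/54 = 702/54 = 13, a_4 = floor((37 + 27)/13) = 4.
  m_5 = 13*4 - 27 = 25, d_5 = (1431 - 25^2)/13 = 806/13 = 62, a_5 = floor((37 + 25)/62) = 1.
  m_6 = 62*1 - 25 = 37, d_6 = (1431 - 37^2)/62 = 62/62 = 1, a_6 = floor((37 + 37)/1) = 74.
  m_7 = 1*74 - 37 = 37, d_7 = (1431 - 37^2)/1 = 62/1 = 62: (m_7, d_7) = (m_1, d_1) = (37, 62), so from here the quotients repeat a_1, ..., a_6; the period length is 6.
So sqrt(1431) = [37; (1, 4, 1, 4, 1, 74)] with period length k = 6.
k is even, so the fundamental solution of x^2 - 1431y^2 = 1 is (p_{k-1}, q_{k-1}) = (p_5, q_5); compute convergents through index 5.
Convergents (p_i = a_i*p_{i-1} + p_{i-2}, q_i = a_i*q_{i-1} + q_{i-2} with p_{-2}=0, p_{-1}=1, q_{-2}=1, q_{-1}=0):
  i=0: a_0=37, p_0 = 37*1 + 0 = 37, q_0 = 37*0 + 1 = 1.
  i=1: a_1=1, p_1 = 1*37 + 1 = 38, q_1 = 1*1 + 0 = 1.
  i=2: a_2=4, p_2 = 4*38 + 37 = 189, q_2 = 4*1 + 1 = 5.
  i=3: a_3=1, p_3 = 1*189 + 38 = 227, q_3 = 1*5 + 1 = 6.
  i=4: a_4=4, p_4 = 4*227 + 189 = 1097, q_4 = 4*6 + 5 = 29.
  i=5: a_5=1, p_5 = 1*1097 + 227 = 1324, q_5 = 1*29 + 6 = 35.
Check: 1324^2 - 1431*35^2 = 1752976 - 1752975 = 1, so (x, y) = (1324, 35) solves the equation, and by the theorem it is the least positive solution.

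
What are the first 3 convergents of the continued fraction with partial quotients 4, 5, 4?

Using the convergent recurrence p_i = a_i*p_{i-1} + p_{i-2}, q_i = a_i*q_{i-1} + q_{i-2} with p_{-2}=0, p_{-1}=1, q_{-2}=1, q_{-1}=0:
  i=0: a_0=4, p_0 = 4*1 + 0 = 4, q_0 = 4*0 + 1 = 1.
  i=1: a_1=5, p_1 = 5*4 + 1 = 21, q_1 = 5*1 + 0 = 5.
  i=2: a_2=4, p_2 = 4*21 + 4 = 88, q_2 = 4*5 + 1 = 21.

4/1, 21/5, 88/21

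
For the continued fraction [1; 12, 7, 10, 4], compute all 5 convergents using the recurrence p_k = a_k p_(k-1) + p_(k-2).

1/1, 13/12, 92/85, 933/862, 3824/3533

Using the convergent recurrence p_i = a_i*p_{i-1} + p_{i-2}, q_i = a_i*q_{i-1} + q_{i-2} with p_{-2}=0, p_{-1}=1, q_{-2}=1, q_{-1}=0:
  i=0: a_0=1, p_0 = 1*1 + 0 = 1, q_0 = 1*0 + 1 = 1.
  i=1: a_1=12, p_1 = 12*1 + 1 = 13, q_1 = 12*1 + 0 = 12.
  i=2: a_2=7, p_2 = 7*13 + 1 = 92, q_2 = 7*12 + 1 = 85.
  i=3: a_3=10, p_3 = 10*92 + 13 = 933, q_3 = 10*85 + 12 = 862.
  i=4: a_4=4, p_4 = 4*933 + 92 = 3824, q_4 = 4*862 + 85 = 3533.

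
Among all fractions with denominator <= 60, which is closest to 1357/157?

121/14

Expand x = 1357/157 as a continued fraction with the Euclidean algorithm:
  1357 = 8*157 + 101, so a_0 = 8.
  157 = 1*101 + 56, so a_1 = 1.
  101 = 1*56 + 45, so a_2 = 1.
  56 = 1*45 + 11, so a_3 = 1.
  45 = 4*11 + 1, so a_4 = 4.
  11 = 11*1 + 0, so a_5 = 11.
so x = [8; 1, 1, 1, 4, 11].
Convergents (p_i = a_i*p_{i-1} + p_{i-2}, q_i = a_i*q_{i-1} + q_{i-2} with p_{-2}=0, p_{-1}=1, q_{-2}=1, q_{-1}=0), until the denominator exceeds 60:
  i=0: a_0=8, p_0 = 8*1 + 0 = 8, q_0 = 8*0 + 1 = 1.
  i=1: a_1=1, p_1 = 1*8 + 1 = 9, q_1 = 1*1 + 0 = 1.
  i=2: a_2=1, p_2 = 1*9 + 8 = 17, q_2 = 1*1 + 1 = 2.
  i=3: a_3=1, p_3 = 1*17 + 9 = 26, q_3 = 1*2 + 1 = 3.
  i=4: a_4=4, p_4 = 4*26 + 17 = 121, q_4 = 4*3 + 2 = 14.
  i=5: a_5=11, p_5 = 11*121 + 26 = 1357, q_5 = 11*14 + 3 = 157.
q_5 = 157 > 60, so the last convergent with denominator <= 60 is p_4/q_4 = 121/14.
The closest fraction with denominator <= 60 is either p_4/q_4 or the intermediate fraction (k*p_4 + p_3)/(k*q_4 + q_3) with the largest k >= 1 whose denominator stays <= 60; these approach x as k grows, and every other convergent or intermediate fraction in range is farther away.
Largest k: floor((60 - q_3)/q_4) = floor((60 - 3)/14) = 4.
That gives (4*121 + 26)/(4*14 + 3) = 510/59.
Compare the errors: |x - 121/14| = |1357*14 - 121*157|/(157*14) = 1/2198, and |x - 510/59| = |1357*59 - 510*157|/(157*59) = 7/9263.
Cross-multiplying, 1*9263 = 9263 < 15386 = 7*2198, so 1/2198 is smaller: the convergent 121/14 is closer to x than 510/59.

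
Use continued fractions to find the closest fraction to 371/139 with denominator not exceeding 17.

8/3

Expand x = 371/139 as a continued fraction with the Euclidean algorithm:
  371 = 2*139 + 93, so a_0 = 2.
  139 = 1*93 + 46, so a_1 = 1.
  93 = 2*46 + 1, so a_2 = 2.
  46 = 46*1 + 0, so a_3 = 46.
so x = [2; 1, 2, 46].
Convergents (p_i = a_i*p_{i-1} + p_{i-2}, q_i = a_i*q_{i-1} + q_{i-2} with p_{-2}=0, p_{-1}=1, q_{-2}=1, q_{-1}=0), until the denominator exceeds 17:
  i=0: a_0=2, p_0 = 2*1 + 0 = 2, q_0 = 2*0 + 1 = 1.
  i=1: a_1=1, p_1 = 1*2 + 1 = 3, q_1 = 1*1 + 0 = 1.
  i=2: a_2=2, p_2 = 2*3 + 2 = 8, q_2 = 2*1 + 1 = 3.
  i=3: a_3=46, p_3 = 46*8 + 3 = 371, q_3 = 46*3 + 1 = 139.
q_3 = 139 > 17, so the last convergent with denominator <= 17 is p_2/q_2 = 8/3.
The closest fraction with denominator <= 17 is either p_2/q_2 or the intermediate fraction (k*p_2 + p_1)/(k*q_2 + q_1) with the largest k >= 1 whose denominator stays <= 17; these approach x as k grows, and every other convergent or intermediate fraction in range is farther away.
Largest k: floor((17 - q_1)/q_2) = floor((17 - 1)/3) = 5.
That gives (5*8 + 3)/(5*3 + 1) = 43/16.
Compare the errors: |x - 8/3| = |371*3 - 8*139|/(139*3) = 1/417, and |x - 43/16| = |371*16 - 43*139|/(139*16) = 41/2224.
Cross-multiplying, 1*2224 = 2224 < 17097 = 41*417, so 1/417 is smaller: the convergent 8/3 is closer to x than 43/16.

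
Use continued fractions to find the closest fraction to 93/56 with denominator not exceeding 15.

5/3

Expand x = 93/56 as a continued fraction with the Euclidean algorithm:
  93 = 1*56 + 37, so a_0 = 1.
  56 = 1*37 + 19, so a_1 = 1.
  37 = 1*19 + 18, so a_2 = 1.
  19 = 1*18 + 1, so a_3 = 1.
  18 = 18*1 + 0, so a_4 = 18.
so x = [1; 1, 1, 1, 18].
Convergents (p_i = a_i*p_{i-1} + p_{i-2}, q_i = a_i*q_{i-1} + q_{i-2} with p_{-2}=0, p_{-1}=1, q_{-2}=1, q_{-1}=0), until the denominator exceeds 15:
  i=0: a_0=1, p_0 = 1*1 + 0 = 1, q_0 = 1*0 + 1 = 1.
  i=1: a_1=1, p_1 = 1*1 + 1 = 2, q_1 = 1*1 + 0 = 1.
  i=2: a_2=1, p_2 = 1*2 + 1 = 3, q_2 = 1*1 + 1 = 2.
  i=3: a_3=1, p_3 = 1*3 + 2 = 5, q_3 = 1*2 + 1 = 3.
  i=4: a_4=18, p_4 = 18*5 + 3 = 93, q_4 = 18*3 + 2 = 56.
q_4 = 56 > 15, so the last convergent with denominator <= 15 is p_3/q_3 = 5/3.
The closest fraction with denominator <= 15 is either p_3/q_3 or the intermediate fraction (k*p_3 + p_2)/(k*q_3 + q_2) with the largest k >= 1 whose denominator stays <= 15; these approach x as k grows, and every other convergent or intermediate fraction in range is farther away.
Largest k: floor((15 - q_2)/q_3) = floor((15 - 2)/3) = 4.
That gives (4*5 + 3)/(4*3 + 2) = 23/14.
Compare the errors: |x - 5/3| = |93*3 - 5*56|/(56*3) = 1/168, and |x - 23/14| = |93*14 - 23*56|/(56*14) = 14/784.
Cross-multiplying, 1*784 = 784 < 2352 = 14*168, so 1/168 is smaller: the convergent 5/3 is closer to x than 23/14.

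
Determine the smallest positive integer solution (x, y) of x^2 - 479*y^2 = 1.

(x, y) = (2989440, 136591)

First expand sqrt(479) as a continued fraction. With x_i = (sqrt(479) + m_i)/d_i and (m_0, d_0) = (0, 1): a_0 = floor(sqrt(479)) = 21, since 21^2 = 441 <= 479 < 484 = 22^2.
Iterate m_{i+1} = d_i*a_i - m_i, d_{i+1} = (479 - m_{i+1}^2)/d_i, a_{i+1} = floor((a_0 + m_{i+1})/d_{i+1}):
  m_1 = 1*21 - 0 = 21, d_1 = (479 - 21^2)/1 = 38/1 = 38, a_1 = floor((21 + 21)/38) = 1.
  m_2 = 38*1 - 21 = 17, d_2 = (479 - 17^2)/38 = 190/38 = 5, a_2 = floor((21 + 17)/5) = 7.
  m_3 = 5*7 - 17 = 18, d_3 = (479 - 18^2)/5 = 155/5 = 31, a_3 = floor((21 + 18)/31) = 1.
  m_4 = 31*1 - 18 = 13, d_4 = (479 - 13^2)/31 = 310/31 = 10, a_4 = floor((21 + 13)/10) = 3.
  m_5 = 10*3 - 13 = 17, d_5 = (479 - 17^2)/10 = 190/10 = 19, a_5 = floor((21 + 17)/19) = 2.
  m_6 = 19*2 - 17 = 21, d_6 = (479 - 21^2)/19 = 38/19 = 2, a_6 = floor((21 + 21)/2) = 21.
  m_7 = 2*21 - 21 = 21, d_7 = (479 - 21^2)/2 = 38/2 = 19, a_7 = floor((21 + 21)/19) = 2.
  m_8 = 19*2 - 21 = 17, d_8 = (479 - 17^2)/19 = 190/19 = 10, a_8 = floor((21 + 17)/10) = 3.
  m_9 = 10*3 - 17 = 13, d_9 = (479 - 13^2)/10 = 310/10 = 31, a_9 = floor((21 + 13)/31) = 1.
  m_10 = 31*1 - 13 = 18, d_10 = (479 - 18^2)/31 = 155/31 = 5, a_10 = floor((21 + 18)/5) = 7.
  m_11 = 5*7 - 18 = 17, d_11 = (479 - 17^2)/5 = 190/5 = 38, a_11 = floor((21 + 17)/38) = 1.
  m_12 = 38*1 - 17 = 21, d_12 = (479 - 21^2)/38 = 38/38 = 1, a_12 = floor((21 + 21)/1) = 42.
  m_13 = 1*42 - 21 = 21, d_13 = (479 - 21^2)/1 = 38/1 = 38: (m_13, d_13) = (m_1, d_1) = (21, 38), so from here the quotients repeat a_1, ..., a_12; the period length is 12.
So sqrt(479) = [21; (1, 7, 1, 3, 2, 21, 2, 3, 1, 7, 1, 42)] with period length k = 12.
k is even, so the fundamental solution of x^2 - 479y^2 = 1 is (p_{k-1}, q_{k-1}) = (p_11, q_11); compute convergents through index 11.
Convergents (p_i = a_i*p_{i-1} + p_{i-2}, q_i = a_i*q_{i-1} + q_{i-2} with p_{-2}=0, p_{-1}=1, q_{-2}=1, q_{-1}=0):
  i=0: a_0=21, p_0 = 21*1 + 0 = 21, q_0 = 21*0 + 1 = 1.
  i=1: a_1=1, p_1 = 1*21 + 1 = 22, q_1 = 1*1 + 0 = 1.
  i=2: a_2=7, p_2 = 7*22 + 21 = 175, q_2 = 7*1 + 1 = 8.
  i=3: a_3=1, p_3 = 1*175 + 22 = 197, q_3 = 1*8 + 1 = 9.
  i=4: a_4=3, p_4 = 3*197 + 175 = 766, q_4 = 3*9 + 8 = 35.
  i=5: a_5=2, p_5 = 2*766 + 197 = 1729, q_5 = 2*35 + 9 = 79.
  i=6: a_6=21, p_6 = 21*1729 + 766 = 37075, q_6 = 21*79 + 35 = 1694.
  i=7: a_7=2, p_7 = 2*37075 + 1729 = 75879, q_7 = 2*1694 + 79 = 3467.
  i=8: a_8=3, p_8 = 3*75879 + 37075 = 264712, q_8 = 3*3467 + 1694 = 12095.
  i=9: a_9=1, p_9 = 1*264712 + 75879 = 340591, q_9 = 1*12095 + 3467 = 15562.
  i=10: a_10=7, p_10 = 7*340591 + 264712 = 2648849, q_10 = 7*15562 + 12095 = 121029.
  i=11: a_11=1, p_11 = 1*2648849 + 340591 = 2989440, q_11 = 1*121029 + 15562 = 136591.
Check: 2989440^2 - 479*136591^2 = 8936751513600 - 8936751513599 = 1, so (x, y) = (2989440, 136591) solves the equation, and by the theorem it is the least positive solution.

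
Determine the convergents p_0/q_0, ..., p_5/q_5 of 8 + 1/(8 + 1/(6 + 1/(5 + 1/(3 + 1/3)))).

Using the convergent recurrence p_i = a_i*p_{i-1} + p_{i-2}, q_i = a_i*q_{i-1} + q_{i-2} with p_{-2}=0, p_{-1}=1, q_{-2}=1, q_{-1}=0:
  i=0: a_0=8, p_0 = 8*1 + 0 = 8, q_0 = 8*0 + 1 = 1.
  i=1: a_1=8, p_1 = 8*8 + 1 = 65, q_1 = 8*1 + 0 = 8.
  i=2: a_2=6, p_2 = 6*65 + 8 = 398, q_2 = 6*8 + 1 = 49.
  i=3: a_3=5, p_3 = 5*398 + 65 = 2055, q_3 = 5*49 + 8 = 253.
  i=4: a_4=3, p_4 = 3*2055 + 398 = 6563, q_4 = 3*253 + 49 = 808.
  i=5: a_5=3, p_5 = 3*6563 + 2055 = 21744, q_5 = 3*808 + 253 = 2677.

8/1, 65/8, 398/49, 2055/253, 6563/808, 21744/2677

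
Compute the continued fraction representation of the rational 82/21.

Run the Euclidean algorithm on 82 and 21; the successive quotients are the partial quotients a_0, a_1, ... (each step inverts the fractional part left over by the previous one):
  82 = 3*21 + 19, so a_0 = 3.
  21 = 1*19 + 2, so a_1 = 1.
  19 = 9*2 + 1, so a_2 = 9.
  2 = 2*1 + 0, so a_3 = 2.
The remainder reaches 0 after 4 divisions, so the expansion has 4 partial quotients, read off in order.

[3; 1, 9, 2]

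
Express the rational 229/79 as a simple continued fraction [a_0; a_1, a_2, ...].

Run the Euclidean algorithm on 229 and 79; the successive quotients are the partial quotients a_0, a_1, ... (each step inverts the fractional part left over by the previous one):
  229 = 2*79 + 71, so a_0 = 2.
  79 = 1*71 + 8, so a_1 = 1.
  71 = 8*8 + 7, so a_2 = 8.
  8 = 1*7 + 1, so a_3 = 1.
  7 = 7*1 + 0, so a_4 = 7.
The remainder reaches 0 after 5 divisions, so the expansion has 5 partial quotients, read off in order.

[2; 1, 8, 1, 7]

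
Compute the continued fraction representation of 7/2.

[3; 2]

Run the Euclidean algorithm on 7 and 2; the successive quotients are the partial quotients a_0, a_1, ... (each step inverts the fractional part left over by the previous one):
  7 = 3*2 + 1, so a_0 = 3.
  2 = 2*1 + 0, so a_1 = 2.
The remainder reaches 0 after 2 divisions, so the expansion has 2 partial quotients, read off in order.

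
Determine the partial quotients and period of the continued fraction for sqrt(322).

Write x_i = (sqrt(322) + m_i)/d_i with (m_0, d_0) = (0, 1). a_0 = floor(sqrt(322)) = 17, since 17^2 = 289 <= 322 < 324 = 18^2.
Iterate m_{i+1} = d_i*a_i - m_i, d_{i+1} = (322 - m_{i+1}^2)/d_i, a_{i+1} = floor((a_0 + m_{i+1})/d_{i+1}):
  m_1 = 1*17 - 0 = 17, d_1 = (322 - 17^2)/1 = 33/1 = 33, a_1 = floor((17 + 17)/33) = 1.
  m_2 = 33*1 - 17 = 16, d_2 = (322 - 16^2)/33 = 66/33 = 2, a_2 = floor((17 + 16)/2) = 16.
  m_3 = 2*16 - 16 = 16, d_3 = (322 - 16^2)/2 = 66/2 = 33, a_3 = floor((17 + 16)/33) = 1.
  m_4 = 33*1 - 16 = 17, d_4 = (322 - 17^2)/33 = 33/33 = 1, a_4 = floor((17 + 17)/1) = 34.
  m_5 = 1*34 - 17 = 17, d_5 = (322 - 17^2)/1 = 33/1 = 33: (m_5, d_5) = (m_1, d_1) = (17, 33), so from here the quotients repeat a_1, ..., a_4; the period length is 4.
Hence the expansion of sqrt(322) is a_0 = 17 followed by the repeating block 1, 16, 1, 34 (period 4).

[17; (1, 16, 1, 34)]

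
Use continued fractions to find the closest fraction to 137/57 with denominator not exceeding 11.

12/5

Expand x = 137/57 as a continued fraction with the Euclidean algorithm:
  137 = 2*57 + 23, so a_0 = 2.
  57 = 2*23 + 11, so a_1 = 2.
  23 = 2*11 + 1, so a_2 = 2.
  11 = 11*1 + 0, so a_3 = 11.
so x = [2; 2, 2, 11].
Convergents (p_i = a_i*p_{i-1} + p_{i-2}, q_i = a_i*q_{i-1} + q_{i-2} with p_{-2}=0, p_{-1}=1, q_{-2}=1, q_{-1}=0), until the denominator exceeds 11:
  i=0: a_0=2, p_0 = 2*1 + 0 = 2, q_0 = 2*0 + 1 = 1.
  i=1: a_1=2, p_1 = 2*2 + 1 = 5, q_1 = 2*1 + 0 = 2.
  i=2: a_2=2, p_2 = 2*5 + 2 = 12, q_2 = 2*2 + 1 = 5.
  i=3: a_3=11, p_3 = 11*12 + 5 = 137, q_3 = 11*5 + 2 = 57.
q_3 = 57 > 11, so the last convergent with denominator <= 11 is p_2/q_2 = 12/5.
The closest fraction with denominator <= 11 is either p_2/q_2 or the intermediate fraction (k*p_2 + p_1)/(k*q_2 + q_1) with the largest k >= 1 whose denominator stays <= 11; these approach x as k grows, and every other convergent or intermediate fraction in range is farther away.
Largest k: floor((11 - q_1)/q_2) = floor((11 - 2)/5) = 1.
That gives (1*12 + 5)/(1*5 + 2) = 17/7.
Compare the errors: |x - 12/5| = |137*5 - 12*57|/(57*5) = 1/285, and |x - 17/7| = |137*7 - 17*57|/(57*7) = 10/399.
Cross-multiplying, 1*399 = 399 < 2850 = 10*285, so 1/285 is smaller: the convergent 12/5 is closer to x than 17/7.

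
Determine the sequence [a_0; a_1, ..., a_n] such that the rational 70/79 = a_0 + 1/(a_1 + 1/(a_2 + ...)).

Run the Euclidean algorithm on 70 and 79; the successive quotients are the partial quotients a_0, a_1, ... (each step inverts the fractional part left over by the previous one):
  70 = 0*79 + 70, so a_0 = 0.
  79 = 1*70 + 9, so a_1 = 1.
  70 = 7*9 + 7, so a_2 = 7.
  9 = 1*7 + 2, so a_3 = 1.
  7 = 3*2 + 1, so a_4 = 3.
  2 = 2*1 + 0, so a_5 = 2.
The remainder reaches 0 after 6 divisions, so the expansion has 6 partial quotients, read off in order.

[0; 1, 7, 1, 3, 2]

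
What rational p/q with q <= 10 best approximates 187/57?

Expand x = 187/57 as a continued fraction with the Euclidean algorithm:
  187 = 3*57 + 16, so a_0 = 3.
  57 = 3*16 + 9, so a_1 = 3.
  16 = 1*9 + 7, so a_2 = 1.
  9 = 1*7 + 2, so a_3 = 1.
  7 = 3*2 + 1, so a_4 = 3.
  2 = 2*1 + 0, so a_5 = 2.
so x = [3; 3, 1, 1, 3, 2].
Convergents (p_i = a_i*p_{i-1} + p_{i-2}, q_i = a_i*q_{i-1} + q_{i-2} with p_{-2}=0, p_{-1}=1, q_{-2}=1, q_{-1}=0), until the denominator exceeds 10:
  i=0: a_0=3, p_0 = 3*1 + 0 = 3, q_0 = 3*0 + 1 = 1.
  i=1: a_1=3, p_1 = 3*3 + 1 = 10, q_1 = 3*1 + 0 = 3.
  i=2: a_2=1, p_2 = 1*10 + 3 = 13, q_2 = 1*3 + 1 = 4.
  i=3: a_3=1, p_3 = 1*13 + 10 = 23, q_3 = 1*4 + 3 = 7.
  i=4: a_4=3, p_4 = 3*23 + 13 = 82, q_4 = 3*7 + 4 = 25.
q_4 = 25 > 10, so the last convergent with denominator <= 10 is p_3/q_3 = 23/7.
The closest fraction with denominator <= 10 is either p_3/q_3 or the intermediate fraction (k*p_3 + p_2)/(k*q_3 + q_2) with the largest k >= 1 whose denominator stays <= 10; these approach x as k grows, and every other convergent or intermediate fraction in range is farther away.
Largest k: floor((10 - q_2)/q_3) = floor((10 - 4)/7) = 0.
Since k = 0, no intermediate fraction beyond p_3/q_3 has denominator <= 10, so the convergent 23/7 is the closest (its error is |187*7 - 23*57|/(57*7) = 2/399).

23/7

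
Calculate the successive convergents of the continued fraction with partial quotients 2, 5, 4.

2/1, 11/5, 46/21

Using the convergent recurrence p_i = a_i*p_{i-1} + p_{i-2}, q_i = a_i*q_{i-1} + q_{i-2} with p_{-2}=0, p_{-1}=1, q_{-2}=1, q_{-1}=0:
  i=0: a_0=2, p_0 = 2*1 + 0 = 2, q_0 = 2*0 + 1 = 1.
  i=1: a_1=5, p_1 = 5*2 + 1 = 11, q_1 = 5*1 + 0 = 5.
  i=2: a_2=4, p_2 = 4*11 + 2 = 46, q_2 = 4*5 + 1 = 21.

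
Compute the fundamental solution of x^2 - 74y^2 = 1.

(x, y) = (3699, 430)

First expand sqrt(74) as a continued fraction. With x_i = (sqrt(74) + m_i)/d_i and (m_0, d_0) = (0, 1): a_0 = floor(sqrt(74)) = 8, since 8^2 = 64 <= 74 < 81 = 9^2.
Iterate m_{i+1} = d_i*a_i - m_i, d_{i+1} = (74 - m_{i+1}^2)/d_i, a_{i+1} = floor((a_0 + m_{i+1})/d_{i+1}):
  m_1 = 1*8 - 0 = 8, d_1 = (74 - 8^2)/1 = 10/1 = 10, a_1 = floor((8 + 8)/10) = 1.
  m_2 = 10*1 - 8 = 2, d_2 = (74 - 2^2)/10 = 70/10 = 7, a_2 = floor((8 + 2)/7) = 1.
  m_3 = 7*1 - 2 = 5, d_3 = (74 - 5^2)/7 = 49/7 = 7, a_3 = floor((8 + 5)/7) = 1.
  m_4 = 7*1 - 5 = 2, d_4 = (74 - 2^2)/7 = 70/7 = 10, a_4 = floor((8 + 2)/10) = 1.
  m_5 = 10*1 - 2 = 8, d_5 = (74 - 8^2)/10 = 10/10 = 1, a_5 = floor((8 + 8)/1) = 16.
  m_6 = 1*16 - 8 = 8, d_6 = (74 - 8^2)/1 = 10/1 = 10: (m_6, d_6) = (m_1, d_1) = (8, 10), so from here the quotients repeat a_1, ..., a_5; the period length is 5.
So sqrt(74) = [8; (1, 1, 1, 1, 16)] with period length k = 5.
k is odd, so (p_{k-1}, q_{k-1}) only solves x^2 - 74y^2 = -1 and the fundamental solution of x^2 - 74y^2 = 1 is (p_{2k-1}, q_{2k-1}) = (p_9, q_9); compute convergents through index 9, running through the period twice.
Convergents (p_i = a_i*p_{i-1} + p_{i-2}, q_i = a_i*q_{i-1} + q_{i-2} with p_{-2}=0, p_{-1}=1, q_{-2}=1, q_{-1}=0):
  i=0: a_0=8, p_0 = 8*1 + 0 = 8, q_0 = 8*0 + 1 = 1.
  i=1: a_1=1, p_1 = 1*8 + 1 = 9, q_1 = 1*1 + 0 = 1.
  i=2: a_2=1, p_2 = 1*9 + 8 = 17, q_2 = 1*1 + 1 = 2.
  i=3: a_3=1, p_3 = 1*17 + 9 = 26, q_3 = 1*2 + 1 = 3.
  i=4: a_4=1, p_4 = 1*26 + 17 = 43, q_4 = 1*3 + 2 = 5.
  i=5: a_5=16, p_5 = 16*43 + 26 = 714, q_5 = 16*5 + 3 = 83.
  i=6: a_6=1, p_6 = 1*714 + 43 = 757, q_6 = 1*83 + 5 = 88.
  i=7: a_7=1, p_7 = 1*757 + 714 = 1471, q_7 = 1*88 + 83 = 171.
  i=8: a_8=1, p_8 = 1*1471 + 757 = 2228, q_8 = 1*171 + 88 = 259.
  i=9: a_9=1, p_9 = 1*2228 + 1471 = 3699, q_9 = 1*259 + 171 = 430.
Indeed p_4^2 - 74*q_4^2 = 1849 - 1850 = -1, not +1.
Check: 3699^2 - 74*430^2 = 13682601 - 13682600 = 1, so (x, y) = (3699, 430) solves the equation, and by the theorem it is the least positive solution.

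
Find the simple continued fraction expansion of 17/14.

Run the Euclidean algorithm on 17 and 14; the successive quotients are the partial quotients a_0, a_1, ... (each step inverts the fractional part left over by the previous one):
  17 = 1*14 + 3, so a_0 = 1.
  14 = 4*3 + 2, so a_1 = 4.
  3 = 1*2 + 1, so a_2 = 1.
  2 = 2*1 + 0, so a_3 = 2.
The remainder reaches 0 after 4 divisions, so the expansion has 4 partial quotients, read off in order.

[1; 4, 1, 2]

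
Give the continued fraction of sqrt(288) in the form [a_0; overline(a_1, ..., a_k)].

Write x_i = (sqrt(288) + m_i)/d_i with (m_0, d_0) = (0, 1). a_0 = floor(sqrt(288)) = 16, since 16^2 = 256 <= 288 < 289 = 17^2.
Iterate m_{i+1} = d_i*a_i - m_i, d_{i+1} = (288 - m_{i+1}^2)/d_i, a_{i+1} = floor((a_0 + m_{i+1})/d_{i+1}):
  m_1 = 1*16 - 0 = 16, d_1 = (288 - 16^2)/1 = 32/1 = 32, a_1 = floor((16 + 16)/32) = 1.
  m_2 = 32*1 - 16 = 16, d_2 = (288 - 16^2)/32 = 32/32 = 1, a_2 = floor((16 + 16)/1) = 32.
  m_3 = 1*32 - 16 = 16, d_3 = (288 - 16^2)/1 = 32/1 = 32: (m_3, d_3) = (m_1, d_1) = (16, 32), so from here the quotients repeat a_1, a_2; the period length is 2.
Hence the expansion of sqrt(288) is a_0 = 16 followed by the repeating block 1, 32 (period 2).

[16; overline(1, 32)]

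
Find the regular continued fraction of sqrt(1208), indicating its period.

[34; (1, 3, 9, 1, 2, 8, 2, 1, 9, 3, 1, 68)]

Write x_i = (sqrt(1208) + m_i)/d_i with (m_0, d_0) = (0, 1). a_0 = floor(sqrt(1208)) = 34, since 34^2 = 1156 <= 1208 < 1225 = 35^2.
Iterate m_{i+1} = d_i*a_i - m_i, d_{i+1} = (1208 - m_{i+1}^2)/d_i, a_{i+1} = floor((a_0 + m_{i+1})/d_{i+1}):
  m_1 = 1*34 - 0 = 34, d_1 = (1208 - 34^2)/1 = 52/1 = 52, a_1 = floor((34 + 34)/52) = 1.
  m_2 = 52*1 - 34 = 18, d_2 = (1208 - 18^2)/52 = 884/52 = 17, a_2 = floor((34 + 18)/17) = 3.
  m_3 = 17*3 - 18 = 33, d_3 = (1208 - 33^2)/17 = 119/17 = 7, a_3 = floor((34 + 33)/7) = 9.
  m_4 = 7*9 - 33 = 30, d_4 = (1208 - 30^2)/7 = 308/7 = 44, a_4 = floor((34 + 30)/44) = 1.
  m_5 = 44*1 - 30 = 14, d_5 = (1208 - 14^2)/44 = 1012/44 = 23, a_5 = floor((34 + 14)/23) = 2.
  m_6 = 23*2 - 14 = 32, d_6 = (1208 - 32^2)/23 = 184/23 = 8, a_6 = floor((34 + 32)/8) = 8.
  m_7 = 8*8 - 32 = 32, d_7 = (1208 - 32^2)/8 = 184/8 = 23, a_7 = floor((34 + 32)/23) = 2.
  m_8 = 23*2 - 32 = 14, d_8 = (1208 - 14^2)/23 = 1012/23 = 44, a_8 = floor((34 + 14)/44) = 1.
  m_9 = 44*1 - 14 = 30, d_9 = (1208 - 30^2)/44 = 308/44 = 7, a_9 = floor((34 + 30)/7) = 9.
  m_10 = 7*9 - 30 = 33, d_10 = (1208 - 33^2)/7 = 119/7 = 17, a_10 = floor((34 + 33)/17) = 3.
  m_11 = 17*3 - 33 = 18, d_11 = (1208 - 18^2)/17 = 884/17 = 52, a_11 = floor((34 + 18)/52) = 1.
  m_12 = 52*1 - 18 = 34, d_12 = (1208 - 34^2)/52 = 52/52 = 1, a_12 = floor((34 + 34)/1) = 68.
  m_13 = 1*68 - 34 = 34, d_13 = (1208 - 34^2)/1 = 52/1 = 52: (m_13, d_13) = (m_1, d_1) = (34, 52), so from here the quotients repeat a_1, ..., a_12; the period length is 12.
Hence the expansion of sqrt(1208) is a_0 = 34 followed by the repeating block 1, 3, 9, 1, 2, 8, 2, 1, 9, 3, 1, 68 (period 12).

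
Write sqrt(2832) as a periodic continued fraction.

[53; (4, 1, 1, 1, 1, 1, 1, 1, 1, 1, 4, 106)]

Write x_i = (sqrt(2832) + m_i)/d_i with (m_0, d_0) = (0, 1). a_0 = floor(sqrt(2832)) = 53, since 53^2 = 2809 <= 2832 < 2916 = 54^2.
Iterate m_{i+1} = d_i*a_i - m_i, d_{i+1} = (2832 - m_{i+1}^2)/d_i, a_{i+1} = floor((a_0 + m_{i+1})/d_{i+1}):
  m_1 = 1*53 - 0 = 53, d_1 = (2832 - 53^2)/1 = 23/1 = 23, a_1 = floor((53 + 53)/23) = 4.
  m_2 = 23*4 - 53 = 39, d_2 = (2832 - 39^2)/23 = 1311/23 = 57, a_2 = floor((53 + 39)/57) = 1.
  m_3 = 57*1 - 39 = 18, d_3 = (2832 - 18^2)/57 = 2508/57 = 44, a_3 = floor((53 + 18)/44) = 1.
  m_4 = 44*1 - 18 = 26, d_4 = (2832 - 26^2)/44 = 2156/44 = 49, a_4 = floor((53 + 26)/49) = 1.
  m_5 = 49*1 - 26 = 23, d_5 = (2832 - 23^2)/49 = 2303/49 = 47, a_5 = floor((53 + 23)/47) = 1.
  m_6 = 47*1 - 23 = 24, d_6 = (2832 - 24^2)/47 = 2256/47 = 48, a_6 = floor((53 + 24)/48) = 1.
  m_7 = 48*1 - 24 = 24, d_7 = (2832 - 24^2)/48 = 2256/48 = 47, a_7 = floor((53 + 24)/47) = 1.
  m_8 = 47*1 - 24 = 23, d_8 = (2832 - 23^2)/47 = 2303/47 = 49, a_8 = floor((53 + 23)/49) = 1.
  m_9 = 49*1 - 23 = 26, d_9 = (2832 - 26^2)/49 = 2156/49 = 44, a_9 = floor((53 + 26)/44) = 1.
  m_10 = 44*1 - 26 = 18, d_10 = (2832 - 18^2)/44 = 2508/44 = 57, a_10 = floor((53 + 18)/57) = 1.
  m_11 = 57*1 - 18 = 39, d_11 = (2832 - 39^2)/57 = 1311/57 = 23, a_11 = floor((53 + 39)/23) = 4.
  m_12 = 23*4 - 39 = 53, d_12 = (2832 - 53^2)/23 = 23/23 = 1, a_12 = floor((53 + 53)/1) = 106.
  m_13 = 1*106 - 53 = 53, d_13 = (2832 - 53^2)/1 = 23/1 = 23: (m_13, d_13) = (m_1, d_1) = (53, 23), so from here the quotients repeat a_1, ..., a_12; the period length is 12.
Hence the expansion of sqrt(2832) is a_0 = 53 followed by the repeating block 4, 1, 1, 1, 1, 1, 1, 1, 1, 1, 4, 106 (period 12).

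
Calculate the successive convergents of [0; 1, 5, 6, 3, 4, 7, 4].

0/1, 1/1, 5/6, 31/37, 98/117, 423/505, 3059/3652, 12659/15113

Using the convergent recurrence p_i = a_i*p_{i-1} + p_{i-2}, q_i = a_i*q_{i-1} + q_{i-2} with p_{-2}=0, p_{-1}=1, q_{-2}=1, q_{-1}=0:
  i=0: a_0=0, p_0 = 0*1 + 0 = 0, q_0 = 0*0 + 1 = 1.
  i=1: a_1=1, p_1 = 1*0 + 1 = 1, q_1 = 1*1 + 0 = 1.
  i=2: a_2=5, p_2 = 5*1 + 0 = 5, q_2 = 5*1 + 1 = 6.
  i=3: a_3=6, p_3 = 6*5 + 1 = 31, q_3 = 6*6 + 1 = 37.
  i=4: a_4=3, p_4 = 3*31 + 5 = 98, q_4 = 3*37 + 6 = 117.
  i=5: a_5=4, p_5 = 4*98 + 31 = 423, q_5 = 4*117 + 37 = 505.
  i=6: a_6=7, p_6 = 7*423 + 98 = 3059, q_6 = 7*505 + 117 = 3652.
  i=7: a_7=4, p_7 = 4*3059 + 423 = 12659, q_7 = 4*3652 + 505 = 15113.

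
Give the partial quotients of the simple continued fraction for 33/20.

Run the Euclidean algorithm on 33 and 20; the successive quotients are the partial quotients a_0, a_1, ... (each step inverts the fractional part left over by the previous one):
  33 = 1*20 + 13, so a_0 = 1.
  20 = 1*13 + 7, so a_1 = 1.
  13 = 1*7 + 6, so a_2 = 1.
  7 = 1*6 + 1, so a_3 = 1.
  6 = 6*1 + 0, so a_4 = 6.
The remainder reaches 0 after 5 divisions, so the expansion has 5 partial quotients, read off in order.

[1; 1, 1, 1, 6]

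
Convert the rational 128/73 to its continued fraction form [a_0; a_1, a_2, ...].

[1; 1, 3, 18]

Run the Euclidean algorithm on 128 and 73; the successive quotients are the partial quotients a_0, a_1, ... (each step inverts the fractional part left over by the previous one):
  128 = 1*73 + 55, so a_0 = 1.
  73 = 1*55 + 18, so a_1 = 1.
  55 = 3*18 + 1, so a_2 = 3.
  18 = 18*1 + 0, so a_3 = 18.
The remainder reaches 0 after 4 divisions, so the expansion has 4 partial quotients, read off in order.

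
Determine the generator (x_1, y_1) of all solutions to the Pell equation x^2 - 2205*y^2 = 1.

(x, y) = (51841, 1104)

First expand sqrt(2205) as a continued fraction. With x_i = (sqrt(2205) + m_i)/d_i and (m_0, d_0) = (0, 1): a_0 = floor(sqrt(2205)) = 46, since 46^2 = 2116 <= 2205 < 2209 = 47^2.
Iterate m_{i+1} = d_i*a_i - m_i, d_{i+1} = (2205 - m_{i+1}^2)/d_i, a_{i+1} = floor((a_0 + m_{i+1})/d_{i+1}):
  m_1 = 1*46 - 0 = 46, d_1 = (2205 - 46^2)/1 = 89/1 = 89, a_1 = floor((46 + 46)/89) = 1.
  m_2 = 89*1 - 46 = 43, d_2 = (2205 - 43^2)/89 = 356/89 = 4, a_2 = floor((46 + 43)/4) = 22.
  m_3 = 4*22 - 43 = 45, d_3 = (2205 - 45^2)/4 = 180/4 = 45, a_3 = floor((46 + 45)/45) = 2.
  m_4 = 45*2 - 45 = 45, d_4 = (2205 - 45^2)/45 = 180/45 = 4, a_4 = floor((46 + 45)/4) = 22.
  m_5 = 4*22 - 45 = 43, d_5 = (2205 - 43^2)/4 = 356/4 = 89, a_5 = floor((46 + 43)/89) = 1.
  m_6 = 89*1 - 43 = 46, d_6 = (2205 - 46^2)/89 = 89/89 = 1, a_6 = floor((46 + 46)/1) = 92.
  m_7 = 1*92 - 46 = 46, d_7 = (2205 - 46^2)/1 = 89/1 = 89: (m_7, d_7) = (m_1, d_1) = (46, 89), so from here the quotients repeat a_1, ..., a_6; the period length is 6.
So sqrt(2205) = [46; (1, 22, 2, 22, 1, 92)] with period length k = 6.
k is even, so the fundamental solution of x^2 - 2205y^2 = 1 is (p_{k-1}, q_{k-1}) = (p_5, q_5); compute convergents through index 5.
Convergents (p_i = a_i*p_{i-1} + p_{i-2}, q_i = a_i*q_{i-1} + q_{i-2} with p_{-2}=0, p_{-1}=1, q_{-2}=1, q_{-1}=0):
  i=0: a_0=46, p_0 = 46*1 + 0 = 46, q_0 = 46*0 + 1 = 1.
  i=1: a_1=1, p_1 = 1*46 + 1 = 47, q_1 = 1*1 + 0 = 1.
  i=2: a_2=22, p_2 = 22*47 + 46 = 1080, q_2 = 22*1 + 1 = 23.
  i=3: a_3=2, p_3 = 2*1080 + 47 = 2207, q_3 = 2*23 + 1 = 47.
  i=4: a_4=22, p_4 = 22*2207 + 1080 = 49634, q_4 = 22*47 + 23 = 1057.
  i=5: a_5=1, p_5 = 1*49634 + 2207 = 51841, q_5 = 1*1057 + 47 = 1104.
Check: 51841^2 - 2205*1104^2 = 2687489281 - 2687489280 = 1, so (x, y) = (51841, 1104) solves the equation, and by the theorem it is the least positive solution.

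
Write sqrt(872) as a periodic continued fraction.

Write x_i = (sqrt(872) + m_i)/d_i with (m_0, d_0) = (0, 1). a_0 = floor(sqrt(872)) = 29, since 29^2 = 841 <= 872 < 900 = 30^2.
Iterate m_{i+1} = d_i*a_i - m_i, d_{i+1} = (872 - m_{i+1}^2)/d_i, a_{i+1} = floor((a_0 + m_{i+1})/d_{i+1}):
  m_1 = 1*29 - 0 = 29, d_1 = (872 - 29^2)/1 = 31/1 = 31, a_1 = floor((29 + 29)/31) = 1.
  m_2 = 31*1 - 29 = 2, d_2 = (872 - 2^2)/31 = 868/31 = 28, a_2 = floor((29 + 2)/28) = 1.
  m_3 = 28*1 - 2 = 26, d_3 = (872 - 26^2)/28 = 196/28 = 7, a_3 = floor((29 + 26)/7) = 7.
  m_4 = 7*7 - 26 = 23, d_4 = (872 - 23^2)/7 = 343/7 = 49, a_4 = floor((29 + 23)/49) = 1.
  m_5 = 49*1 - 23 = 26, d_5 = (872 - 26^2)/49 = 196/49 = 4, a_5 = floor((29 + 26)/4) = 13.
  m_6 = 4*13 - 26 = 26, d_6 = (872 - 26^2)/4 = 196/4 = 49, a_6 = floor((29 + 26)/49) = 1.
  m_7 = 49*1 - 26 = 23, d_7 = (872 - 23^2)/49 = 343/49 = 7, a_7 = floor((29 + 23)/7) = 7.
  m_8 = 7*7 - 23 = 26, d_8 = (872 - 26^2)/7 = 196/7 = 28, a_8 = floor((29 + 26)/28) = 1.
  m_9 = 28*1 - 26 = 2, d_9 = (872 - 2^2)/28 = 868/28 = 31, a_9 = floor((29 + 2)/31) = 1.
  m_10 = 31*1 - 2 = 29, d_10 = (872 - 29^2)/31 = 31/31 = 1, a_10 = floor((29 + 29)/1) = 58.
  m_11 = 1*58 - 29 = 29, d_11 = (872 - 29^2)/1 = 31/1 = 31: (m_11, d_11) = (m_1, d_1) = (29, 31), so from here the quotients repeat a_1, ..., a_10; the period length is 10.
Hence the expansion of sqrt(872) is a_0 = 29 followed by the repeating block 1, 1, 7, 1, 13, 1, 7, 1, 1, 58 (period 10).

[29; (1, 1, 7, 1, 13, 1, 7, 1, 1, 58)]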